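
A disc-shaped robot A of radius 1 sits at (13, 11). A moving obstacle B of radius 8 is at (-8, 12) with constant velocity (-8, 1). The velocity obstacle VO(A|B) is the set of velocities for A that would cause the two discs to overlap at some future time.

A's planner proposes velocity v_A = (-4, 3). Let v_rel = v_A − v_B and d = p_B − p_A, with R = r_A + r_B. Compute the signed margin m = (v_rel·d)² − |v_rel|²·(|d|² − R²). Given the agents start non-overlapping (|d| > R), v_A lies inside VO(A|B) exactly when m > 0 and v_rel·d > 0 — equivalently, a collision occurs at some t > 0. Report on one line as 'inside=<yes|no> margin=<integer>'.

d = (-21, 1),  |d|² = 442;  R = 1+8 = 9,  c = 442−9² = 361
v_rel = (4, 2),  |v_rel|² = 20;  v_rel·d = (4)·(-21) + (2)·(1) = -82
20·t² + 164·t + 361 = 0  ⇒  m = (-82)² − 20·361 = -496
m = -496 < 0,  v_rel·d = -82 < 0  ⇒  outside

inside=no margin=-496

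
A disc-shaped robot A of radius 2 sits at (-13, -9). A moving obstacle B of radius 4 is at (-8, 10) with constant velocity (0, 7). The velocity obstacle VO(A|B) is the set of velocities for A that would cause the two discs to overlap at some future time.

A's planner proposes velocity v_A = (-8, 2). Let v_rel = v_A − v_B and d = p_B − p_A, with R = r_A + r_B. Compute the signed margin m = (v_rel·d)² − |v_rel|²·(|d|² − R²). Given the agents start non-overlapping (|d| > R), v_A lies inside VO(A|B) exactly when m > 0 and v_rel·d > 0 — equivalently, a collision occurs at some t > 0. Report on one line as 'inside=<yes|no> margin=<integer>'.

d = (5, 19),  |d|² = 386;  R = 2+4 = 6,  c = 386−6² = 350
v_rel = (-8, -5),  |v_rel|² = 89;  v_rel·d = (-8)·(5) + (-5)·(19) = -135
89·t² + 270·t + 350 = 0  ⇒  m = (-135)² − 89·350 = -12925
m = -12925 < 0,  v_rel·d = -135 < 0  ⇒  outside

inside=no margin=-12925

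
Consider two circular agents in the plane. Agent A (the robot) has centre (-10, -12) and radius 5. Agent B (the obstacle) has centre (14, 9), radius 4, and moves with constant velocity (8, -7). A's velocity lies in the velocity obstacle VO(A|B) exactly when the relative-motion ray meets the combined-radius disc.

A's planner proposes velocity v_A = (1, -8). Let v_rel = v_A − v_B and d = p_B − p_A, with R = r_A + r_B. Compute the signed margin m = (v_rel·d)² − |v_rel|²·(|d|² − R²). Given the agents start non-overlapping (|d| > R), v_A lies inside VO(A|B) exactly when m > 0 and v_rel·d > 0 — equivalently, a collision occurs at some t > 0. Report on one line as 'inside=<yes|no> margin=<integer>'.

d = (24, 21),  |d|² = 1017;  R = 5+4 = 9,  c = 1017−9² = 936
v_rel = (-7, -1),  |v_rel|² = 50;  v_rel·d = (-7)·(24) + (-1)·(21) = -189
50·t² + 378·t + 936 = 0  ⇒  m = (-189)² − 50·936 = -11079
m = -11079 < 0,  v_rel·d = -189 < 0  ⇒  outside

inside=no margin=-11079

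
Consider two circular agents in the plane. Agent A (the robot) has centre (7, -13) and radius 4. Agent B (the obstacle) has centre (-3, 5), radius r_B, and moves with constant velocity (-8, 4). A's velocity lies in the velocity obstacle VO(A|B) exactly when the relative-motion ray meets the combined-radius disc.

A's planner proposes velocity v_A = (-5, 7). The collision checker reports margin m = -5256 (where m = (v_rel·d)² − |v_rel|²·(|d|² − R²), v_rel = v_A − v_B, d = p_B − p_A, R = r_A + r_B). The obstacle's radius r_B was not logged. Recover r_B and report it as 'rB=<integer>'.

m = -5256
d = (-10, 18);  v_rel = (3, 3),  |v_rel|² = 18
v_rel×d = (3)·(18) − (3)·(-10) = 84
since m = R²·18 − 84²:  R² = (7056 + -5256) / 18 = 100
R = √100 = 10  ⇒  r_B = 10 − 4 = 6

rB=6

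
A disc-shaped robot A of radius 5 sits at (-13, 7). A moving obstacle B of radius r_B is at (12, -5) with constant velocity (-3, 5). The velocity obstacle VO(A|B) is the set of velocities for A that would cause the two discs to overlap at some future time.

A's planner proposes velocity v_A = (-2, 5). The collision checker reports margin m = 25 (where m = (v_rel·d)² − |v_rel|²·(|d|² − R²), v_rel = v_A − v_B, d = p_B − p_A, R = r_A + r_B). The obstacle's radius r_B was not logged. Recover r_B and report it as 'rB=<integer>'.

m = 25
d = (25, -12);  v_rel = (1, 0),  |v_rel|² = 1
v_rel×d = (1)·(-12) − (0)·(25) = -12
since m = R²·1 − (-12)²:  R² = (144 + 25) / 1 = 169
R = √169 = 13  ⇒  r_B = 13 − 5 = 8

rB=8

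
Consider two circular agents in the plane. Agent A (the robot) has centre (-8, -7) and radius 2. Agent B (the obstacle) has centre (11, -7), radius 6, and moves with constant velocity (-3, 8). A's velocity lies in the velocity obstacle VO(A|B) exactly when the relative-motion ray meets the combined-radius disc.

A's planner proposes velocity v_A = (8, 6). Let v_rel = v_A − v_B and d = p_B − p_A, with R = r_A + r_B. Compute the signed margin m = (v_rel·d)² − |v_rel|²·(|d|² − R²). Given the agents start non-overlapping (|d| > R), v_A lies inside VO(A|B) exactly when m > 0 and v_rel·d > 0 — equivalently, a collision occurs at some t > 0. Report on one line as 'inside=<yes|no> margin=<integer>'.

d = (19, 0),  |d|² = 361;  R = 2+6 = 8,  c = 361−8² = 297
v_rel = (11, -2),  |v_rel|² = 125;  v_rel·d = (11)·(19) + (-2)·(0) = 209
125·t² − 418·t + 297 = 0  ⇒  m = 209² − 125·297 = 6556
m = 6556 > 0,  v_rel·d = 209 > 0  ⇒  inside

inside=yes margin=6556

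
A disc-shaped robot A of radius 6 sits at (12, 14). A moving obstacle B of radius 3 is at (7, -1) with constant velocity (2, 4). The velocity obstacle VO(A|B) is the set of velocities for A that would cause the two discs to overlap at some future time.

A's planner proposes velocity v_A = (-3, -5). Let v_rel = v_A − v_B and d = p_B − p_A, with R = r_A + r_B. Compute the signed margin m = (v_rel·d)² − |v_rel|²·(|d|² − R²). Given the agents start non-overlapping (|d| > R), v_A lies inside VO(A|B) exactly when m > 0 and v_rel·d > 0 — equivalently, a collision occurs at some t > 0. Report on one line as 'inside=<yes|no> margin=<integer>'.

d = (-5, -15),  |d|² = 250;  R = 6+3 = 9,  c = 250−9² = 169
v_rel = (-5, -9),  |v_rel|² = 106;  v_rel·d = (-5)·(-5) + (-9)·(-15) = 160
106·t² − 320·t + 169 = 0  ⇒  m = 160² − 106·169 = 7686
m = 7686 > 0,  v_rel·d = 160 > 0  ⇒  inside

inside=yes margin=7686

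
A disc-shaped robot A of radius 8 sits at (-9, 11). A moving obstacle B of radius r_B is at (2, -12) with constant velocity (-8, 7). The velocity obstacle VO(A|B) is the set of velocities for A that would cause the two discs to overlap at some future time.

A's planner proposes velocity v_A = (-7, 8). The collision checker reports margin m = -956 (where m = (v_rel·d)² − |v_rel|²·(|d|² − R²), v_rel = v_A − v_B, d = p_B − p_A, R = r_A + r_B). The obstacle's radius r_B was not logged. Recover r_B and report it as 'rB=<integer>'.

m = -956
d = (11, -23);  v_rel = (1, 1),  |v_rel|² = 2
v_rel×d = (1)·(-23) − (1)·(11) = -34
since m = R²·2 − (-34)²:  R² = (1156 + -956) / 2 = 100
R = √100 = 10  ⇒  r_B = 10 − 8 = 2

rB=2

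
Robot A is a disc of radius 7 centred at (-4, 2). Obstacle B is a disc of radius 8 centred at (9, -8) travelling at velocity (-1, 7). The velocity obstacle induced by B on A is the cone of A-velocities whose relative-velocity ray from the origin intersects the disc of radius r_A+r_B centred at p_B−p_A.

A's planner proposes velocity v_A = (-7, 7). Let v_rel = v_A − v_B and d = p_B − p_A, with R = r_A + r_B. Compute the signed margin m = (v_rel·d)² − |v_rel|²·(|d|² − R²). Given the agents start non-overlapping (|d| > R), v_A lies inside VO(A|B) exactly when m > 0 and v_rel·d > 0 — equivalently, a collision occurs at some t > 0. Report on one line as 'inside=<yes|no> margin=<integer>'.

d = (13, -10),  |d|² = 269;  R = 7+8 = 15,  c = 269−15² = 44
v_rel = (-6, 0),  |v_rel|² = 36;  v_rel·d = (-6)·(13) + (0)·(-10) = -78
36·t² + 156·t + 44 = 0  ⇒  m = (-78)² − 36·44 = 4500
m = 4500 > 0,  v_rel·d = -78 < 0  ⇒  outside

inside=no margin=4500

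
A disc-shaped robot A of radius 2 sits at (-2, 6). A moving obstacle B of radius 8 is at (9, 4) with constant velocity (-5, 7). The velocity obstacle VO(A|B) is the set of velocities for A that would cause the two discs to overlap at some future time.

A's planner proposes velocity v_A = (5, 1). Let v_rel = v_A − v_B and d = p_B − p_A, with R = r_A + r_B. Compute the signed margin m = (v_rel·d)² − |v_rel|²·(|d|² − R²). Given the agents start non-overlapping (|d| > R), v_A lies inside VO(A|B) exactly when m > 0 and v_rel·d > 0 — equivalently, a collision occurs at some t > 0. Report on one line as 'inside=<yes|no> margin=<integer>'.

d = (11, -2),  |d|² = 125;  R = 2+8 = 10,  c = 125−10² = 25
v_rel = (10, -6),  |v_rel|² = 136;  v_rel·d = (10)·(11) + (-6)·(-2) = 122
136·t² − 244·t + 25 = 0  ⇒  m = 122² − 136·25 = 11484
m = 11484 > 0,  v_rel·d = 122 > 0  ⇒  inside

inside=yes margin=11484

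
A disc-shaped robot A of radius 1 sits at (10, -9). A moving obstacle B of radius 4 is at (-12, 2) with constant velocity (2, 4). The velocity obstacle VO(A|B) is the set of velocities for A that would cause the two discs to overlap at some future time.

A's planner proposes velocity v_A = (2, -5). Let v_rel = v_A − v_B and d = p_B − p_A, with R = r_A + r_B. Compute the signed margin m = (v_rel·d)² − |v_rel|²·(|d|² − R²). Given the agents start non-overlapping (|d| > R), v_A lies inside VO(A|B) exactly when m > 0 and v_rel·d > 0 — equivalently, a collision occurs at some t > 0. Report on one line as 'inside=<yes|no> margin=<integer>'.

d = (-22, 11),  |d|² = 605;  R = 1+4 = 5,  c = 605−5² = 580
v_rel = (0, -9),  |v_rel|² = 81;  v_rel·d = (0)·(-22) + (-9)·(11) = -99
81·t² + 198·t + 580 = 0  ⇒  m = (-99)² − 81·580 = -37179
m = -37179 < 0,  v_rel·d = -99 < 0  ⇒  outside

inside=no margin=-37179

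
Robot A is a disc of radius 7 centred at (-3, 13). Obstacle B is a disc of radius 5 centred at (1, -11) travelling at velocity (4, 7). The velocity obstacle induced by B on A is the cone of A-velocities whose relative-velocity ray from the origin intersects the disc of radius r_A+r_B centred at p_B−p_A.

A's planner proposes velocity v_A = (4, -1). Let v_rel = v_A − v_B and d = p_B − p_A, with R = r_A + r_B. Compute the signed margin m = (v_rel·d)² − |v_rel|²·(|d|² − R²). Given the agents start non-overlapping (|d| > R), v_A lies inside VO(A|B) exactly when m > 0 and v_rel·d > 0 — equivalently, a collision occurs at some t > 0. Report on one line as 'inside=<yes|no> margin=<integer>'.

d = (4, -24),  |d|² = 592;  R = 7+5 = 12,  c = 592−12² = 448
v_rel = (0, -8),  |v_rel|² = 64;  v_rel·d = (0)·(4) + (-8)·(-24) = 192
64·t² − 384·t + 448 = 0  ⇒  m = 192² − 64·448 = 8192
m = 8192 > 0,  v_rel·d = 192 > 0  ⇒  inside

inside=yes margin=8192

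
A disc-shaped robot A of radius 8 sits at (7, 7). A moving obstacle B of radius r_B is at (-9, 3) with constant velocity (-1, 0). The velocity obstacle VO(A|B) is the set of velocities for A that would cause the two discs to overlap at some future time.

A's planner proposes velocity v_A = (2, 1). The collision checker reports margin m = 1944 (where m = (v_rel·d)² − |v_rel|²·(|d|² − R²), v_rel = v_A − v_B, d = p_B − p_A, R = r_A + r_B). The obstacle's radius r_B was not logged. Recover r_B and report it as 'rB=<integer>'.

m = 1944
d = (-16, -4);  v_rel = (3, 1),  |v_rel|² = 10
v_rel×d = (3)·(-4) − (1)·(-16) = 4
since m = R²·10 − 4²:  R² = (16 + 1944) / 10 = 196
R = √196 = 14  ⇒  r_B = 14 − 8 = 6

rB=6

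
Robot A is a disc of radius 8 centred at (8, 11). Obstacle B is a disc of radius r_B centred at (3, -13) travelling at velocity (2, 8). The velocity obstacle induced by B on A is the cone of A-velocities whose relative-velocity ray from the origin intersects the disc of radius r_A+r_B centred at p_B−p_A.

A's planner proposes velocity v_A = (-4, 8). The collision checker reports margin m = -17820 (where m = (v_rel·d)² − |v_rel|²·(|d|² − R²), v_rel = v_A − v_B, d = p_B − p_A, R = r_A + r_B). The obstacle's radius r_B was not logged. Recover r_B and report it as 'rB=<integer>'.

m = -17820
d = (-5, -24);  v_rel = (-6, 0),  |v_rel|² = 36
v_rel×d = (-6)·(-24) − (0)·(-5) = 144
since m = R²·36 − 144²:  R² = (20736 + -17820) / 36 = 81
R = √81 = 9  ⇒  r_B = 9 − 8 = 1

rB=1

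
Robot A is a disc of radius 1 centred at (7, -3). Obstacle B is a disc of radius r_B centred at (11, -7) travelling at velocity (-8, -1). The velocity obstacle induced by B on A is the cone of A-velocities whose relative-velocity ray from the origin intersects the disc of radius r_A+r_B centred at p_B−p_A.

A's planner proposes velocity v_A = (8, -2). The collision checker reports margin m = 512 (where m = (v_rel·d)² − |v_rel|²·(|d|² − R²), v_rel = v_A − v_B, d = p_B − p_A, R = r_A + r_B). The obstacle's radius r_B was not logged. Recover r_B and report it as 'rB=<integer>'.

m = 512
d = (4, -4);  v_rel = (16, -1),  |v_rel|² = 257
v_rel×d = (16)·(-4) − (-1)·(4) = -60
since m = R²·257 − (-60)²:  R² = (3600 + 512) / 257 = 16
R = √16 = 4  ⇒  r_B = 4 − 1 = 3

rB=3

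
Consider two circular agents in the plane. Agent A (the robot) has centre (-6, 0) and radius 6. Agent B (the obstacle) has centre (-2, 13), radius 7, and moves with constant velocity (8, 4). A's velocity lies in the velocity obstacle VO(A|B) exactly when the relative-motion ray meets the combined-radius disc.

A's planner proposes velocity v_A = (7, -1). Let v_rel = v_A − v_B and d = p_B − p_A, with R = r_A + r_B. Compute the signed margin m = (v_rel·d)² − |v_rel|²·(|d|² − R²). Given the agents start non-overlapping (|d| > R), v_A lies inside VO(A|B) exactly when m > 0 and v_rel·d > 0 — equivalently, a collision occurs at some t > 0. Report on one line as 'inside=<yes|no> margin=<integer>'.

d = (4, 13),  |d|² = 185;  R = 6+7 = 13,  c = 185−13² = 16
v_rel = (-1, -5),  |v_rel|² = 26;  v_rel·d = (-1)·(4) + (-5)·(13) = -69
26·t² + 138·t + 16 = 0  ⇒  m = (-69)² − 26·16 = 4345
m = 4345 > 0,  v_rel·d = -69 < 0  ⇒  outside

inside=no margin=4345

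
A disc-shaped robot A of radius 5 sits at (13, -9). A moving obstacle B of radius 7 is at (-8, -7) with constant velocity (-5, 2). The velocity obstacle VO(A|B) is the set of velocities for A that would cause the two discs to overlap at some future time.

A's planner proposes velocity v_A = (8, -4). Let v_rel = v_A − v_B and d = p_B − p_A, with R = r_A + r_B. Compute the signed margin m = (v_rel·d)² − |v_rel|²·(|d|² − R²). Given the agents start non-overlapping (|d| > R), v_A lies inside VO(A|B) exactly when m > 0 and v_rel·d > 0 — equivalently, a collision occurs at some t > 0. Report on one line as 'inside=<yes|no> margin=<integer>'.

d = (-21, 2),  |d|² = 445;  R = 5+7 = 12,  c = 445−12² = 301
v_rel = (13, -6),  |v_rel|² = 205;  v_rel·d = (13)·(-21) + (-6)·(2) = -285
205·t² + 570·t + 301 = 0  ⇒  m = (-285)² − 205·301 = 19520
m = 19520 > 0,  v_rel·d = -285 < 0  ⇒  outside

inside=no margin=19520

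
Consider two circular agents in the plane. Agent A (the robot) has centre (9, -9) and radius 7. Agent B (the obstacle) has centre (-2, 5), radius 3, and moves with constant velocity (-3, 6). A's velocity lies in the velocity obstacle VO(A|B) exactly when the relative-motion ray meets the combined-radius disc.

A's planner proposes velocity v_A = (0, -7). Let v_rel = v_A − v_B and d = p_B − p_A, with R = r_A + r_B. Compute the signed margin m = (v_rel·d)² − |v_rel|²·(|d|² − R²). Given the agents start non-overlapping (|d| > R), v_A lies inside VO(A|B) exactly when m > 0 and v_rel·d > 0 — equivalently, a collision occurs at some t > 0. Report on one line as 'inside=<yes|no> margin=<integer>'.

d = (-11, 14),  |d|² = 317;  R = 7+3 = 10,  c = 317−10² = 217
v_rel = (3, -13),  |v_rel|² = 178;  v_rel·d = (3)·(-11) + (-13)·(14) = -215
178·t² + 430·t + 217 = 0  ⇒  m = (-215)² − 178·217 = 7599
m = 7599 > 0,  v_rel·d = -215 < 0  ⇒  outside

inside=no margin=7599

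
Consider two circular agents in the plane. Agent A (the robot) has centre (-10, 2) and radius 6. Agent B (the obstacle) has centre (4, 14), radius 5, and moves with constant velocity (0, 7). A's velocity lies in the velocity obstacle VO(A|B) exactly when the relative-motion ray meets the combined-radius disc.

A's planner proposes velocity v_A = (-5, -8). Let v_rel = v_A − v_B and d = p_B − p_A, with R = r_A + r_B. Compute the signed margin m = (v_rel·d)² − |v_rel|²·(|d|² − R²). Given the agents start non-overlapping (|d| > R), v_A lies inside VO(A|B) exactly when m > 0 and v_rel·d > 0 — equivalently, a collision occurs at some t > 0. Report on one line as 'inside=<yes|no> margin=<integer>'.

d = (14, 12),  |d|² = 340;  R = 6+5 = 11,  c = 340−11² = 219
v_rel = (-5, -15),  |v_rel|² = 250;  v_rel·d = (-5)·(14) + (-15)·(12) = -250
250·t² + 500·t + 219 = 0  ⇒  m = (-250)² − 250·219 = 7750
m = 7750 > 0,  v_rel·d = -250 < 0  ⇒  outside

inside=no margin=7750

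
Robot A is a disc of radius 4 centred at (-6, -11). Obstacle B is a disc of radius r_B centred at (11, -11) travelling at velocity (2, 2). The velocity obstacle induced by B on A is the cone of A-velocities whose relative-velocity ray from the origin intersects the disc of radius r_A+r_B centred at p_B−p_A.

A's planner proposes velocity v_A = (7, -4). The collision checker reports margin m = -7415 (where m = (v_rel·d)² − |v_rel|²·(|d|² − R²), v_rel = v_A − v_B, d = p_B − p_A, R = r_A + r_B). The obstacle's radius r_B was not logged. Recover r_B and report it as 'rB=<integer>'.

m = -7415
d = (17, 0);  v_rel = (5, -6),  |v_rel|² = 61
v_rel×d = (5)·(0) − (-6)·(17) = 102
since m = R²·61 − 102²:  R² = (10404 + -7415) / 61 = 49
R = √49 = 7  ⇒  r_B = 7 − 4 = 3

rB=3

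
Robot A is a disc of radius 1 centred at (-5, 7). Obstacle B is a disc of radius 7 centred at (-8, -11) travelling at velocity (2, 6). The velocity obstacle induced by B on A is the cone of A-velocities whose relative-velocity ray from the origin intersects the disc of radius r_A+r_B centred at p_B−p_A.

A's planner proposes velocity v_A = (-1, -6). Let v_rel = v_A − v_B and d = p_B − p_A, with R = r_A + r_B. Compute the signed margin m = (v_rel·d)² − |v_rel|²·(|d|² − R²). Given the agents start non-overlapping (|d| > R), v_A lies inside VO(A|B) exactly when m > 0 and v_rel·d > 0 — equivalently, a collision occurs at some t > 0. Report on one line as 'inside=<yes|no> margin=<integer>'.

d = (-3, -18),  |d|² = 333;  R = 1+7 = 8,  c = 333−8² = 269
v_rel = (-3, -12),  |v_rel|² = 153;  v_rel·d = (-3)·(-3) + (-12)·(-18) = 225
153·t² − 450·t + 269 = 0  ⇒  m = 225² − 153·269 = 9468
m = 9468 > 0,  v_rel·d = 225 > 0  ⇒  inside

inside=yes margin=9468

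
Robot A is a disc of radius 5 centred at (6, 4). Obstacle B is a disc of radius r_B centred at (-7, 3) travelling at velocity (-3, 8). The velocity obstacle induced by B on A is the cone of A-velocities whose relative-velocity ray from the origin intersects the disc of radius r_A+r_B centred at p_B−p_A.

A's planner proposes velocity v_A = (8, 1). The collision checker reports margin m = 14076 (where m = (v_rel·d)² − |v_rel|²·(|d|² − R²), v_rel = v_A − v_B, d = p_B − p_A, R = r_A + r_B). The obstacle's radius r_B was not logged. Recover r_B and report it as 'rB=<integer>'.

m = 14076
d = (-13, -1);  v_rel = (11, -7),  |v_rel|² = 170
v_rel×d = (11)·(-1) − (-7)·(-13) = -102
since m = R²·170 − (-102)²:  R² = (10404 + 14076) / 170 = 144
R = √144 = 12  ⇒  r_B = 12 − 5 = 7

rB=7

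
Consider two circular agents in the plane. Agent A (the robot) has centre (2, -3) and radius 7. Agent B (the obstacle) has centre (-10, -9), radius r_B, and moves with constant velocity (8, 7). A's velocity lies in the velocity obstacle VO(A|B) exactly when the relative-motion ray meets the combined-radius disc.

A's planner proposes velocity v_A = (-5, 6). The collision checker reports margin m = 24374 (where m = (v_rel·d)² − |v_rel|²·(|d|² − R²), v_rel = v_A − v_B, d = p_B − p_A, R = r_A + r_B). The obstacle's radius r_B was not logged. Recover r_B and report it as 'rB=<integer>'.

m = 24374
d = (-12, -6);  v_rel = (-13, -1),  |v_rel|² = 170
v_rel×d = (-13)·(-6) − (-1)·(-12) = 66
since m = R²·170 − 66²:  R² = (4356 + 24374) / 170 = 169
R = √169 = 13  ⇒  r_B = 13 − 7 = 6

rB=6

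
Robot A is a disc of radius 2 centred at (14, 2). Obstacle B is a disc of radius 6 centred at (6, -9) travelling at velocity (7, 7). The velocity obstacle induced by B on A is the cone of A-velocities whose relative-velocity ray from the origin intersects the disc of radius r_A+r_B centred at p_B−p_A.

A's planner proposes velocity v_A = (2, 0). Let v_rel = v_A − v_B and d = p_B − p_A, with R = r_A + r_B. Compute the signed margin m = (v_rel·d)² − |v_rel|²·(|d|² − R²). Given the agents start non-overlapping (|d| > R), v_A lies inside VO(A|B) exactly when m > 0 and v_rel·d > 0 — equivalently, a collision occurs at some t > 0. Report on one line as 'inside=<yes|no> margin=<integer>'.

d = (-8, -11),  |d|² = 185;  R = 2+6 = 8,  c = 185−8² = 121
v_rel = (-5, -7),  |v_rel|² = 74;  v_rel·d = (-5)·(-8) + (-7)·(-11) = 117
74·t² − 234·t + 121 = 0  ⇒  m = 117² − 74·121 = 4735
m = 4735 > 0,  v_rel·d = 117 > 0  ⇒  inside

inside=yes margin=4735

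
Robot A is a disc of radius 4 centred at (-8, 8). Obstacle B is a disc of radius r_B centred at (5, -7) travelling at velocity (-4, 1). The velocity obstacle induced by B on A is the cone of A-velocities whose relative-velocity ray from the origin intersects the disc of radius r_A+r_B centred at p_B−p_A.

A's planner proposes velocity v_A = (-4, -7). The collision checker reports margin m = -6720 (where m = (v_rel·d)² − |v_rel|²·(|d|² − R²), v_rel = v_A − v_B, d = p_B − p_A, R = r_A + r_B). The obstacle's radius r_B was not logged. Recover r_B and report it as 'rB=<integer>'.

m = -6720
d = (13, -15);  v_rel = (0, -8),  |v_rel|² = 64
v_rel×d = (0)·(-15) − (-8)·(13) = 104
since m = R²·64 − 104²:  R² = (10816 + -6720) / 64 = 64
R = √64 = 8  ⇒  r_B = 8 − 4 = 4

rB=4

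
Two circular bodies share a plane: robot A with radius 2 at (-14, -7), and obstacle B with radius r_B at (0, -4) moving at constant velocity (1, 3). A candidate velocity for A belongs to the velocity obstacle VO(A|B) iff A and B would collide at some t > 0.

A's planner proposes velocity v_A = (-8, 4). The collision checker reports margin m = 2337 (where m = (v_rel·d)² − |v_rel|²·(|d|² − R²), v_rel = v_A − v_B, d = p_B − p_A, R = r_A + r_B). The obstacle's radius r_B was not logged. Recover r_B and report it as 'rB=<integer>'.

m = 2337
d = (14, 3);  v_rel = (-9, 1),  |v_rel|² = 82
v_rel×d = (-9)·(3) − (1)·(14) = -41
since m = R²·82 − (-41)²:  R² = (1681 + 2337) / 82 = 49
R = √49 = 7  ⇒  r_B = 7 − 2 = 5

rB=5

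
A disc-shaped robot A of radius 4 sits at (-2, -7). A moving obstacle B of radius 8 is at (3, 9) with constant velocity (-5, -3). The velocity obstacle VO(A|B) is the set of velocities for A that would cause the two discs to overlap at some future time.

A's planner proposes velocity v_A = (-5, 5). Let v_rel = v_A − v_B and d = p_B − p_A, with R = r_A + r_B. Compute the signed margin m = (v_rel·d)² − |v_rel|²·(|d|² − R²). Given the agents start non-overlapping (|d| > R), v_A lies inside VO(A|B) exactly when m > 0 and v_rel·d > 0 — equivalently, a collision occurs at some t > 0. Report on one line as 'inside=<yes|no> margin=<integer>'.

d = (5, 16),  |d|² = 281;  R = 4+8 = 12,  c = 281−12² = 137
v_rel = (0, 8),  |v_rel|² = 64;  v_rel·d = (0)·(5) + (8)·(16) = 128
64·t² − 256·t + 137 = 0  ⇒  m = 128² − 64·137 = 7616
m = 7616 > 0,  v_rel·d = 128 > 0  ⇒  inside

inside=yes margin=7616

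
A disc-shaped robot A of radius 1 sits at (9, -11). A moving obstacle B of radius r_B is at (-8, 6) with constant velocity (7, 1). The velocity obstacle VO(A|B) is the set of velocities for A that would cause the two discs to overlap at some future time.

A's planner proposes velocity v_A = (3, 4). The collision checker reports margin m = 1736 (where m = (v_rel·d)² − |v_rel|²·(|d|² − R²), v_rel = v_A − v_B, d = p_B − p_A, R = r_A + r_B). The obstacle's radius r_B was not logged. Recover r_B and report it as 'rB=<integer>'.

m = 1736
d = (-17, 17);  v_rel = (-4, 3),  |v_rel|² = 25
v_rel×d = (-4)·(17) − (3)·(-17) = -17
since m = R²·25 − (-17)²:  R² = (289 + 1736) / 25 = 81
R = √81 = 9  ⇒  r_B = 9 − 1 = 8

rB=8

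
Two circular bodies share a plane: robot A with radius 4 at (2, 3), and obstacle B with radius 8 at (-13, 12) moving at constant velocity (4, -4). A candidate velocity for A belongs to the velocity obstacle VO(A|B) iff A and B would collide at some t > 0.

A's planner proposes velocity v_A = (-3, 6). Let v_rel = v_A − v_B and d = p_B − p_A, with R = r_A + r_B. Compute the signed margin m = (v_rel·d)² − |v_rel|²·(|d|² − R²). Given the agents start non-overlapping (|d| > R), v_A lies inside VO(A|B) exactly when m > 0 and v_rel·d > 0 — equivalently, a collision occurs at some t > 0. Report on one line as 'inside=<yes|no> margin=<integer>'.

d = (-15, 9),  |d|² = 306;  R = 4+8 = 12,  c = 306−12² = 162
v_rel = (-7, 10),  |v_rel|² = 149;  v_rel·d = (-7)·(-15) + (10)·(9) = 195
149·t² − 390·t + 162 = 0  ⇒  m = 195² − 149·162 = 13887
m = 13887 > 0,  v_rel·d = 195 > 0  ⇒  inside

inside=yes margin=13887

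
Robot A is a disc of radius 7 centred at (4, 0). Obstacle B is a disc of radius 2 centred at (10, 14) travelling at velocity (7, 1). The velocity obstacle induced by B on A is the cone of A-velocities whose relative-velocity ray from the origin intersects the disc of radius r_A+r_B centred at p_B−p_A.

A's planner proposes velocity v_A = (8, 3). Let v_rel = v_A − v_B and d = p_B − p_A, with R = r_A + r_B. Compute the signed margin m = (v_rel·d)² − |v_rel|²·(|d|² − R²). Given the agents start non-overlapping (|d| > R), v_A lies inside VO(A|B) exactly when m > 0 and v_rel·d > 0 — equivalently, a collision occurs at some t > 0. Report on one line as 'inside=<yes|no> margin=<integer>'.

d = (6, 14),  |d|² = 232;  R = 7+2 = 9,  c = 232−9² = 151
v_rel = (1, 2),  |v_rel|² = 5;  v_rel·d = (1)·(6) + (2)·(14) = 34
5·t² − 68·t + 151 = 0  ⇒  m = 34² − 5·151 = 401
m = 401 > 0,  v_rel·d = 34 > 0  ⇒  inside

inside=yes margin=401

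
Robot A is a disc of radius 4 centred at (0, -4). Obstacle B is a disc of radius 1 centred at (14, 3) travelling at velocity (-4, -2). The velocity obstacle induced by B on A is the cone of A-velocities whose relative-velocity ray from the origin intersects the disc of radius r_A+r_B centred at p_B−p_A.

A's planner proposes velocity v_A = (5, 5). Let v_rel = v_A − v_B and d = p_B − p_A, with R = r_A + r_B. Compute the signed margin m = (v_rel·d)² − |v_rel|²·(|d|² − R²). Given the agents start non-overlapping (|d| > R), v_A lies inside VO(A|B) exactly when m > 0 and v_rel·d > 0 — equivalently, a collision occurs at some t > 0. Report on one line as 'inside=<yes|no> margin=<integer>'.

d = (14, 7),  |d|² = 245;  R = 4+1 = 5,  c = 245−5² = 220
v_rel = (9, 7),  |v_rel|² = 130;  v_rel·d = (9)·(14) + (7)·(7) = 175
130·t² − 350·t + 220 = 0  ⇒  m = 175² − 130·220 = 2025
m = 2025 > 0,  v_rel·d = 175 > 0  ⇒  inside

inside=yes margin=2025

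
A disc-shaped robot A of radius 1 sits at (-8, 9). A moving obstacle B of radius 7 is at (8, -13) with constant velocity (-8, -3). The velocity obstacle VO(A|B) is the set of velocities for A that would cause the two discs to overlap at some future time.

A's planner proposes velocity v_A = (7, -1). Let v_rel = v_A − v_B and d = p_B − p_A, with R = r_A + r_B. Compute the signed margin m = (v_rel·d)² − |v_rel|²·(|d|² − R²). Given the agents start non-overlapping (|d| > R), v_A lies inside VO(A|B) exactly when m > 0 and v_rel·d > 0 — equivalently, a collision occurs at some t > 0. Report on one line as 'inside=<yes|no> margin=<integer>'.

d = (16, -22),  |d|² = 740;  R = 1+7 = 8,  c = 740−8² = 676
v_rel = (15, 2),  |v_rel|² = 229;  v_rel·d = (15)·(16) + (2)·(-22) = 196
229·t² − 392·t + 676 = 0  ⇒  m = 196² − 229·676 = -116388
m = -116388 < 0,  v_rel·d = 196 > 0  ⇒  outside

inside=no margin=-116388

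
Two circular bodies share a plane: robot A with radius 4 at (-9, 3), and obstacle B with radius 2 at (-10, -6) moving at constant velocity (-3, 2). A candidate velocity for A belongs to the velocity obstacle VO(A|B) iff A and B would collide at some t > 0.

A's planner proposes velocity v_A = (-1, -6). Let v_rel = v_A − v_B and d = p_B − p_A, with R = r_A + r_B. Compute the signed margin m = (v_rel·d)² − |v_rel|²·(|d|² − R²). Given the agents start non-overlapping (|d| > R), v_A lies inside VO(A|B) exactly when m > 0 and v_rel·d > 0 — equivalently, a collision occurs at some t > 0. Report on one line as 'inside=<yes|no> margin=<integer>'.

d = (-1, -9),  |d|² = 82;  R = 4+2 = 6,  c = 82−6² = 46
v_rel = (2, -8),  |v_rel|² = 68;  v_rel·d = (2)·(-1) + (-8)·(-9) = 70
68·t² − 140·t + 46 = 0  ⇒  m = 70² − 68·46 = 1772
m = 1772 > 0,  v_rel·d = 70 > 0  ⇒  inside

inside=yes margin=1772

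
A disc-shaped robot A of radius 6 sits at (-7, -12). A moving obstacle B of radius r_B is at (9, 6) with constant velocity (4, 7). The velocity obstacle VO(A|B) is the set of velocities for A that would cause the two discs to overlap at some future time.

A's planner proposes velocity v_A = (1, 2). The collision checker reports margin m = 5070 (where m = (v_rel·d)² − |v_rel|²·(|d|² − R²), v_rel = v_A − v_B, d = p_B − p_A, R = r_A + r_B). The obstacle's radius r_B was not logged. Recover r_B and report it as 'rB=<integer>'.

m = 5070
d = (16, 18);  v_rel = (-3, -5),  |v_rel|² = 34
v_rel×d = (-3)·(18) − (-5)·(16) = 26
since m = R²·34 − 26²:  R² = (676 + 5070) / 34 = 169
R = √169 = 13  ⇒  r_B = 13 − 6 = 7

rB=7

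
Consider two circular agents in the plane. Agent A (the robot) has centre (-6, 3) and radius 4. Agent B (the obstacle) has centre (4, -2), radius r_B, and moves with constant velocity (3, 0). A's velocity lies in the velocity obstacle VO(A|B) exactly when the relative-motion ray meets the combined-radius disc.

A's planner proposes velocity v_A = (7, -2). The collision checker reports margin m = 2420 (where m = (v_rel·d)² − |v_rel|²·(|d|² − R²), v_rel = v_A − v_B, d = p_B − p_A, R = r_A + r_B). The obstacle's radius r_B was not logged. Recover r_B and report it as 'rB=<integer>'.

m = 2420
d = (10, -5);  v_rel = (4, -2),  |v_rel|² = 20
v_rel×d = (4)·(-5) − (-2)·(10) = 0
since m = R²·20 − 0²:  R² = (0 + 2420) / 20 = 121
R = √121 = 11  ⇒  r_B = 11 − 4 = 7

rB=7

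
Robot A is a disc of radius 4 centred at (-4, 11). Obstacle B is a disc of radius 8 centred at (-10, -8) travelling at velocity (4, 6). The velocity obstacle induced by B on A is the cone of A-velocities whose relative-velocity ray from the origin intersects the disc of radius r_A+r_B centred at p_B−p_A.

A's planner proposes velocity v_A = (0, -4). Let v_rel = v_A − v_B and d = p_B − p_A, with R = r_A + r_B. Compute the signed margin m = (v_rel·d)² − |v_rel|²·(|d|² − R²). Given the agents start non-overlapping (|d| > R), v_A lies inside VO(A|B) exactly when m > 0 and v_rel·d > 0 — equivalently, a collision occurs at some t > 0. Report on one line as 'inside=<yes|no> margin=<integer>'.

d = (-6, -19),  |d|² = 397;  R = 4+8 = 12,  c = 397−12² = 253
v_rel = (-4, -10),  |v_rel|² = 116;  v_rel·d = (-4)·(-6) + (-10)·(-19) = 214
116·t² − 428·t + 253 = 0  ⇒  m = 214² − 116·253 = 16448
m = 16448 > 0,  v_rel·d = 214 > 0  ⇒  inside

inside=yes margin=16448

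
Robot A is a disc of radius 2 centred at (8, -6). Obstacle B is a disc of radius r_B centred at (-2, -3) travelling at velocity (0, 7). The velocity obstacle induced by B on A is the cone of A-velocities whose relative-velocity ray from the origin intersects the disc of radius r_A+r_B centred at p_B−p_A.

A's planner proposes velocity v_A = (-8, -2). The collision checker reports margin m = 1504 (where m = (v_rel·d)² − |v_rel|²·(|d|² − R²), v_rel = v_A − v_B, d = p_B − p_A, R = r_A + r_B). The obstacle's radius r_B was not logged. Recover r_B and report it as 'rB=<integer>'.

m = 1504
d = (-10, 3);  v_rel = (-8, -9),  |v_rel|² = 145
v_rel×d = (-8)·(3) − (-9)·(-10) = -114
since m = R²·145 − (-114)²:  R² = (12996 + 1504) / 145 = 100
R = √100 = 10  ⇒  r_B = 10 − 2 = 8

rB=8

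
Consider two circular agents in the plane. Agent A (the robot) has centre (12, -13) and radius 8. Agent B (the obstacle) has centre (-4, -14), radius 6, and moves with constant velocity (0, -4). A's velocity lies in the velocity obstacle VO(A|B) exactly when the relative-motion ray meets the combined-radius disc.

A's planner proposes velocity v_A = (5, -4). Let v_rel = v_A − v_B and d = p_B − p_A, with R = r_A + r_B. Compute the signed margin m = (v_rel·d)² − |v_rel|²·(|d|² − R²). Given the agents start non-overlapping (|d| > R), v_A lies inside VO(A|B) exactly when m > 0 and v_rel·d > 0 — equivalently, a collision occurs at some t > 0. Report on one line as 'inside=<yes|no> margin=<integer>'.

d = (-16, -1),  |d|² = 257;  R = 8+6 = 14,  c = 257−14² = 61
v_rel = (5, 0),  |v_rel|² = 25;  v_rel·d = (5)·(-16) + (0)·(-1) = -80
25·t² + 160·t + 61 = 0  ⇒  m = (-80)² − 25·61 = 4875
m = 4875 > 0,  v_rel·d = -80 < 0  ⇒  outside

inside=no margin=4875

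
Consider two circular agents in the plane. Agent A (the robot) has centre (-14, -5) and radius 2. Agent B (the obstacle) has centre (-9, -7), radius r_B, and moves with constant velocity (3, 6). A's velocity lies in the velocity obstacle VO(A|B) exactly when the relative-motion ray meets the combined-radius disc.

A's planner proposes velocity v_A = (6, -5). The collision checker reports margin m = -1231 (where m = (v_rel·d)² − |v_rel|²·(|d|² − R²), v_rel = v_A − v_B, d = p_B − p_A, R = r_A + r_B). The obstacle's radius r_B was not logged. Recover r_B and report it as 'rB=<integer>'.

m = -1231
d = (5, -2);  v_rel = (3, -11),  |v_rel|² = 130
v_rel×d = (3)·(-2) − (-11)·(5) = 49
since m = R²·130 − 49²:  R² = (2401 + -1231) / 130 = 9
R = √9 = 3  ⇒  r_B = 3 − 2 = 1

rB=1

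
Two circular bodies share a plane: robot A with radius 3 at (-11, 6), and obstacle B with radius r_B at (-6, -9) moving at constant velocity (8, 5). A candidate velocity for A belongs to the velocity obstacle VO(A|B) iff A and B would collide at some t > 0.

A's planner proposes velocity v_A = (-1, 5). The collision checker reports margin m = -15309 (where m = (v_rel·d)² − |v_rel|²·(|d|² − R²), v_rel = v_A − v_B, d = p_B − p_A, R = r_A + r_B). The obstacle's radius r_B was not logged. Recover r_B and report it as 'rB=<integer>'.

m = -15309
d = (5, -15);  v_rel = (-9, 0),  |v_rel|² = 81
v_rel×d = (-9)·(-15) − (0)·(5) = 135
since m = R²·81 − 135²:  R² = (18225 + -15309) / 81 = 36
R = √36 = 6  ⇒  r_B = 6 − 3 = 3

rB=3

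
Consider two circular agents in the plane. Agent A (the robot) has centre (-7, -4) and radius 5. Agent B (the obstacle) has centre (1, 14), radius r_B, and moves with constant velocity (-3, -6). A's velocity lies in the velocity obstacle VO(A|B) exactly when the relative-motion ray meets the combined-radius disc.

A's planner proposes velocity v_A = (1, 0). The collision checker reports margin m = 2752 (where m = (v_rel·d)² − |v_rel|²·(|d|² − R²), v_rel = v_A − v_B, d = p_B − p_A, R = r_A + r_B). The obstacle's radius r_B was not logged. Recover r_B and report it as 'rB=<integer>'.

m = 2752
d = (8, 18);  v_rel = (4, 6),  |v_rel|² = 52
v_rel×d = (4)·(18) − (6)·(8) = 24
since m = R²·52 − 24²:  R² = (576 + 2752) / 52 = 64
R = √64 = 8  ⇒  r_B = 8 − 5 = 3

rB=3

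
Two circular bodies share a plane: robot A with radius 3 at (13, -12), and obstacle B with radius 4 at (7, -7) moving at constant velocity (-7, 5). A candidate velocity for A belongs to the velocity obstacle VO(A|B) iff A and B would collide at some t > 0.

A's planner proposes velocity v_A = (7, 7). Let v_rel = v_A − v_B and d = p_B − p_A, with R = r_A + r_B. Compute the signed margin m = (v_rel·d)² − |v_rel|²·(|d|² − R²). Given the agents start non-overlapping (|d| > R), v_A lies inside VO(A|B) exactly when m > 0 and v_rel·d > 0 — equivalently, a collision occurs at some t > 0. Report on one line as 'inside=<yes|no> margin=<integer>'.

d = (-6, 5),  |d|² = 61;  R = 3+4 = 7,  c = 61−7² = 12
v_rel = (14, 2),  |v_rel|² = 200;  v_rel·d = (14)·(-6) + (2)·(5) = -74
200·t² + 148·t + 12 = 0  ⇒  m = (-74)² − 200·12 = 3076
m = 3076 > 0,  v_rel·d = -74 < 0  ⇒  outside

inside=no margin=3076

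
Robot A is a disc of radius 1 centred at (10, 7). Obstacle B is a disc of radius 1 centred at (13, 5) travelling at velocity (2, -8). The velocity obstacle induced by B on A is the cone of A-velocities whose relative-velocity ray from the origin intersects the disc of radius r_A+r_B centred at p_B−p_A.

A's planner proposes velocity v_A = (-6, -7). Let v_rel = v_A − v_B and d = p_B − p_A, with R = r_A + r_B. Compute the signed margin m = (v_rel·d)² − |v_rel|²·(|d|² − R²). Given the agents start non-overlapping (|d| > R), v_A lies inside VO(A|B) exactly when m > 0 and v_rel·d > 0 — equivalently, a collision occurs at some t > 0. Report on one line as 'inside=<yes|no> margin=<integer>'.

d = (3, -2),  |d|² = 13;  R = 1+1 = 2,  c = 13−2² = 9
v_rel = (-8, 1),  |v_rel|² = 65;  v_rel·d = (-8)·(3) + (1)·(-2) = -26
65·t² + 52·t + 9 = 0  ⇒  m = (-26)² − 65·9 = 91
m = 91 > 0,  v_rel·d = -26 < 0  ⇒  outside

inside=no margin=91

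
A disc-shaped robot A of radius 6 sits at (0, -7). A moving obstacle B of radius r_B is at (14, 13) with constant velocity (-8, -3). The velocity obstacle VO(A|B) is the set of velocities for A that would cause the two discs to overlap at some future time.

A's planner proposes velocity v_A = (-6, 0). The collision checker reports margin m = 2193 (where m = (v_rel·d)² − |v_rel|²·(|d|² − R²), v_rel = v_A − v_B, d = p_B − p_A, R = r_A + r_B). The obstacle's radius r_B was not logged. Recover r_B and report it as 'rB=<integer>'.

m = 2193
d = (14, 20);  v_rel = (2, 3),  |v_rel|² = 13
v_rel×d = (2)·(20) − (3)·(14) = -2
since m = R²·13 − (-2)²:  R² = (4 + 2193) / 13 = 169
R = √169 = 13  ⇒  r_B = 13 − 6 = 7

rB=7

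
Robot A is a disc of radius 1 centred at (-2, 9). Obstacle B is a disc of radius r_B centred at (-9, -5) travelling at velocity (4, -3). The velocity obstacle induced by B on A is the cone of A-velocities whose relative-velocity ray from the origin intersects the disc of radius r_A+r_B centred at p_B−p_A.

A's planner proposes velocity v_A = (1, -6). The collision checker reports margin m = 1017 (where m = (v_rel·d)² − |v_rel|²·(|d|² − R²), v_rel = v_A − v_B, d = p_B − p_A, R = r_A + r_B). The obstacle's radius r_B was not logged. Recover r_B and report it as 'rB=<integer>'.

m = 1017
d = (-7, -14);  v_rel = (-3, -3),  |v_rel|² = 18
v_rel×d = (-3)·(-14) − (-3)·(-7) = 21
since m = R²·18 − 21²:  R² = (441 + 1017) / 18 = 81
R = √81 = 9  ⇒  r_B = 9 − 1 = 8

rB=8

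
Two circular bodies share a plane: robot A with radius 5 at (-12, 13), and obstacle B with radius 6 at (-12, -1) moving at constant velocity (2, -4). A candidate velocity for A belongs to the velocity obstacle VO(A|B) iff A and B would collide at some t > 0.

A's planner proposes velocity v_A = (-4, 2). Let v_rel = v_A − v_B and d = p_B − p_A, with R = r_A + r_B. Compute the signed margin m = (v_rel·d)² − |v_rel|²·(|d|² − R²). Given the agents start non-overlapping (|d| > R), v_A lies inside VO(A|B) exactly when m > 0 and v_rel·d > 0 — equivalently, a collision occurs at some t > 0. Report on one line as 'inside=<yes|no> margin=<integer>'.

d = (0, -14),  |d|² = 196;  R = 5+6 = 11,  c = 196−11² = 75
v_rel = (-6, 6),  |v_rel|² = 72;  v_rel·d = (-6)·(0) + (6)·(-14) = -84
72·t² + 168·t + 75 = 0  ⇒  m = (-84)² − 72·75 = 1656
m = 1656 > 0,  v_rel·d = -84 < 0  ⇒  outside

inside=no margin=1656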